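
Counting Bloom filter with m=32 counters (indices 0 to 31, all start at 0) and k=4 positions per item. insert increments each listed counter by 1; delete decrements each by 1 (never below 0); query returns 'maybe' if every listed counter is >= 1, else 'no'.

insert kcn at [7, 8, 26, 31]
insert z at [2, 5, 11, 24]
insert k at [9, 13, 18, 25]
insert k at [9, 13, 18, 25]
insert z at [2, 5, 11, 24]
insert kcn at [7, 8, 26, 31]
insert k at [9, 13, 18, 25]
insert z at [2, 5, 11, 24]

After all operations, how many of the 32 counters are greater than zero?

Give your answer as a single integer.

Answer: 12

Derivation:
Step 1: insert kcn at [7, 8, 26, 31] -> counters=[0,0,0,0,0,0,0,1,1,0,0,0,0,0,0,0,0,0,0,0,0,0,0,0,0,0,1,0,0,0,0,1]
Step 2: insert z at [2, 5, 11, 24] -> counters=[0,0,1,0,0,1,0,1,1,0,0,1,0,0,0,0,0,0,0,0,0,0,0,0,1,0,1,0,0,0,0,1]
Step 3: insert k at [9, 13, 18, 25] -> counters=[0,0,1,0,0,1,0,1,1,1,0,1,0,1,0,0,0,0,1,0,0,0,0,0,1,1,1,0,0,0,0,1]
Step 4: insert k at [9, 13, 18, 25] -> counters=[0,0,1,0,0,1,0,1,1,2,0,1,0,2,0,0,0,0,2,0,0,0,0,0,1,2,1,0,0,0,0,1]
Step 5: insert z at [2, 5, 11, 24] -> counters=[0,0,2,0,0,2,0,1,1,2,0,2,0,2,0,0,0,0,2,0,0,0,0,0,2,2,1,0,0,0,0,1]
Step 6: insert kcn at [7, 8, 26, 31] -> counters=[0,0,2,0,0,2,0,2,2,2,0,2,0,2,0,0,0,0,2,0,0,0,0,0,2,2,2,0,0,0,0,2]
Step 7: insert k at [9, 13, 18, 25] -> counters=[0,0,2,0,0,2,0,2,2,3,0,2,0,3,0,0,0,0,3,0,0,0,0,0,2,3,2,0,0,0,0,2]
Step 8: insert z at [2, 5, 11, 24] -> counters=[0,0,3,0,0,3,0,2,2,3,0,3,0,3,0,0,0,0,3,0,0,0,0,0,3,3,2,0,0,0,0,2]
Final counters=[0,0,3,0,0,3,0,2,2,3,0,3,0,3,0,0,0,0,3,0,0,0,0,0,3,3,2,0,0,0,0,2] -> 12 nonzero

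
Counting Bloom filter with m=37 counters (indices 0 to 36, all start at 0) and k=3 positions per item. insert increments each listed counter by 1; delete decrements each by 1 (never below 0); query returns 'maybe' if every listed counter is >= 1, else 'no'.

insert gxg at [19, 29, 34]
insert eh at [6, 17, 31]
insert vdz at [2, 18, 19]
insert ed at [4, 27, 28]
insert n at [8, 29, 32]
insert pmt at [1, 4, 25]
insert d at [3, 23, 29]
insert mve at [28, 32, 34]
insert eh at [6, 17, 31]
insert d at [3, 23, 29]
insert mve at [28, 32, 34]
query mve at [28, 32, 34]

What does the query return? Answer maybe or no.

Answer: maybe

Derivation:
Step 1: insert gxg at [19, 29, 34] -> counters=[0,0,0,0,0,0,0,0,0,0,0,0,0,0,0,0,0,0,0,1,0,0,0,0,0,0,0,0,0,1,0,0,0,0,1,0,0]
Step 2: insert eh at [6, 17, 31] -> counters=[0,0,0,0,0,0,1,0,0,0,0,0,0,0,0,0,0,1,0,1,0,0,0,0,0,0,0,0,0,1,0,1,0,0,1,0,0]
Step 3: insert vdz at [2, 18, 19] -> counters=[0,0,1,0,0,0,1,0,0,0,0,0,0,0,0,0,0,1,1,2,0,0,0,0,0,0,0,0,0,1,0,1,0,0,1,0,0]
Step 4: insert ed at [4, 27, 28] -> counters=[0,0,1,0,1,0,1,0,0,0,0,0,0,0,0,0,0,1,1,2,0,0,0,0,0,0,0,1,1,1,0,1,0,0,1,0,0]
Step 5: insert n at [8, 29, 32] -> counters=[0,0,1,0,1,0,1,0,1,0,0,0,0,0,0,0,0,1,1,2,0,0,0,0,0,0,0,1,1,2,0,1,1,0,1,0,0]
Step 6: insert pmt at [1, 4, 25] -> counters=[0,1,1,0,2,0,1,0,1,0,0,0,0,0,0,0,0,1,1,2,0,0,0,0,0,1,0,1,1,2,0,1,1,0,1,0,0]
Step 7: insert d at [3, 23, 29] -> counters=[0,1,1,1,2,0,1,0,1,0,0,0,0,0,0,0,0,1,1,2,0,0,0,1,0,1,0,1,1,3,0,1,1,0,1,0,0]
Step 8: insert mve at [28, 32, 34] -> counters=[0,1,1,1,2,0,1,0,1,0,0,0,0,0,0,0,0,1,1,2,0,0,0,1,0,1,0,1,2,3,0,1,2,0,2,0,0]
Step 9: insert eh at [6, 17, 31] -> counters=[0,1,1,1,2,0,2,0,1,0,0,0,0,0,0,0,0,2,1,2,0,0,0,1,0,1,0,1,2,3,0,2,2,0,2,0,0]
Step 10: insert d at [3, 23, 29] -> counters=[0,1,1,2,2,0,2,0,1,0,0,0,0,0,0,0,0,2,1,2,0,0,0,2,0,1,0,1,2,4,0,2,2,0,2,0,0]
Step 11: insert mve at [28, 32, 34] -> counters=[0,1,1,2,2,0,2,0,1,0,0,0,0,0,0,0,0,2,1,2,0,0,0,2,0,1,0,1,3,4,0,2,3,0,3,0,0]
Query mve: check counters[28]=3 counters[32]=3 counters[34]=3 -> maybe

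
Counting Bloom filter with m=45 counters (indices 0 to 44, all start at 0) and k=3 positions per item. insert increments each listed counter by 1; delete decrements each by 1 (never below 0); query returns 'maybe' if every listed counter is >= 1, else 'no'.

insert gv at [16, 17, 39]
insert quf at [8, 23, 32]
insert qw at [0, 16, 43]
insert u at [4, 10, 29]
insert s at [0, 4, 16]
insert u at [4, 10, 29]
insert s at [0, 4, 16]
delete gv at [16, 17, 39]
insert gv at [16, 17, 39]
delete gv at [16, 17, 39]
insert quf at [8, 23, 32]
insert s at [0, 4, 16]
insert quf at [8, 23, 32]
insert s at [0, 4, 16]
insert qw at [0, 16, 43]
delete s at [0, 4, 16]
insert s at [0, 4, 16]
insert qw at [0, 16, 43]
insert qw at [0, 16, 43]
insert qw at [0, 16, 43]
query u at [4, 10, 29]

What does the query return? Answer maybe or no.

Answer: maybe

Derivation:
Step 1: insert gv at [16, 17, 39] -> counters=[0,0,0,0,0,0,0,0,0,0,0,0,0,0,0,0,1,1,0,0,0,0,0,0,0,0,0,0,0,0,0,0,0,0,0,0,0,0,0,1,0,0,0,0,0]
Step 2: insert quf at [8, 23, 32] -> counters=[0,0,0,0,0,0,0,0,1,0,0,0,0,0,0,0,1,1,0,0,0,0,0,1,0,0,0,0,0,0,0,0,1,0,0,0,0,0,0,1,0,0,0,0,0]
Step 3: insert qw at [0, 16, 43] -> counters=[1,0,0,0,0,0,0,0,1,0,0,0,0,0,0,0,2,1,0,0,0,0,0,1,0,0,0,0,0,0,0,0,1,0,0,0,0,0,0,1,0,0,0,1,0]
Step 4: insert u at [4, 10, 29] -> counters=[1,0,0,0,1,0,0,0,1,0,1,0,0,0,0,0,2,1,0,0,0,0,0,1,0,0,0,0,0,1,0,0,1,0,0,0,0,0,0,1,0,0,0,1,0]
Step 5: insert s at [0, 4, 16] -> counters=[2,0,0,0,2,0,0,0,1,0,1,0,0,0,0,0,3,1,0,0,0,0,0,1,0,0,0,0,0,1,0,0,1,0,0,0,0,0,0,1,0,0,0,1,0]
Step 6: insert u at [4, 10, 29] -> counters=[2,0,0,0,3,0,0,0,1,0,2,0,0,0,0,0,3,1,0,0,0,0,0,1,0,0,0,0,0,2,0,0,1,0,0,0,0,0,0,1,0,0,0,1,0]
Step 7: insert s at [0, 4, 16] -> counters=[3,0,0,0,4,0,0,0,1,0,2,0,0,0,0,0,4,1,0,0,0,0,0,1,0,0,0,0,0,2,0,0,1,0,0,0,0,0,0,1,0,0,0,1,0]
Step 8: delete gv at [16, 17, 39] -> counters=[3,0,0,0,4,0,0,0,1,0,2,0,0,0,0,0,3,0,0,0,0,0,0,1,0,0,0,0,0,2,0,0,1,0,0,0,0,0,0,0,0,0,0,1,0]
Step 9: insert gv at [16, 17, 39] -> counters=[3,0,0,0,4,0,0,0,1,0,2,0,0,0,0,0,4,1,0,0,0,0,0,1,0,0,0,0,0,2,0,0,1,0,0,0,0,0,0,1,0,0,0,1,0]
Step 10: delete gv at [16, 17, 39] -> counters=[3,0,0,0,4,0,0,0,1,0,2,0,0,0,0,0,3,0,0,0,0,0,0,1,0,0,0,0,0,2,0,0,1,0,0,0,0,0,0,0,0,0,0,1,0]
Step 11: insert quf at [8, 23, 32] -> counters=[3,0,0,0,4,0,0,0,2,0,2,0,0,0,0,0,3,0,0,0,0,0,0,2,0,0,0,0,0,2,0,0,2,0,0,0,0,0,0,0,0,0,0,1,0]
Step 12: insert s at [0, 4, 16] -> counters=[4,0,0,0,5,0,0,0,2,0,2,0,0,0,0,0,4,0,0,0,0,0,0,2,0,0,0,0,0,2,0,0,2,0,0,0,0,0,0,0,0,0,0,1,0]
Step 13: insert quf at [8, 23, 32] -> counters=[4,0,0,0,5,0,0,0,3,0,2,0,0,0,0,0,4,0,0,0,0,0,0,3,0,0,0,0,0,2,0,0,3,0,0,0,0,0,0,0,0,0,0,1,0]
Step 14: insert s at [0, 4, 16] -> counters=[5,0,0,0,6,0,0,0,3,0,2,0,0,0,0,0,5,0,0,0,0,0,0,3,0,0,0,0,0,2,0,0,3,0,0,0,0,0,0,0,0,0,0,1,0]
Step 15: insert qw at [0, 16, 43] -> counters=[6,0,0,0,6,0,0,0,3,0,2,0,0,0,0,0,6,0,0,0,0,0,0,3,0,0,0,0,0,2,0,0,3,0,0,0,0,0,0,0,0,0,0,2,0]
Step 16: delete s at [0, 4, 16] -> counters=[5,0,0,0,5,0,0,0,3,0,2,0,0,0,0,0,5,0,0,0,0,0,0,3,0,0,0,0,0,2,0,0,3,0,0,0,0,0,0,0,0,0,0,2,0]
Step 17: insert s at [0, 4, 16] -> counters=[6,0,0,0,6,0,0,0,3,0,2,0,0,0,0,0,6,0,0,0,0,0,0,3,0,0,0,0,0,2,0,0,3,0,0,0,0,0,0,0,0,0,0,2,0]
Step 18: insert qw at [0, 16, 43] -> counters=[7,0,0,0,6,0,0,0,3,0,2,0,0,0,0,0,7,0,0,0,0,0,0,3,0,0,0,0,0,2,0,0,3,0,0,0,0,0,0,0,0,0,0,3,0]
Step 19: insert qw at [0, 16, 43] -> counters=[8,0,0,0,6,0,0,0,3,0,2,0,0,0,0,0,8,0,0,0,0,0,0,3,0,0,0,0,0,2,0,0,3,0,0,0,0,0,0,0,0,0,0,4,0]
Step 20: insert qw at [0, 16, 43] -> counters=[9,0,0,0,6,0,0,0,3,0,2,0,0,0,0,0,9,0,0,0,0,0,0,3,0,0,0,0,0,2,0,0,3,0,0,0,0,0,0,0,0,0,0,5,0]
Query u: check counters[4]=6 counters[10]=2 counters[29]=2 -> maybe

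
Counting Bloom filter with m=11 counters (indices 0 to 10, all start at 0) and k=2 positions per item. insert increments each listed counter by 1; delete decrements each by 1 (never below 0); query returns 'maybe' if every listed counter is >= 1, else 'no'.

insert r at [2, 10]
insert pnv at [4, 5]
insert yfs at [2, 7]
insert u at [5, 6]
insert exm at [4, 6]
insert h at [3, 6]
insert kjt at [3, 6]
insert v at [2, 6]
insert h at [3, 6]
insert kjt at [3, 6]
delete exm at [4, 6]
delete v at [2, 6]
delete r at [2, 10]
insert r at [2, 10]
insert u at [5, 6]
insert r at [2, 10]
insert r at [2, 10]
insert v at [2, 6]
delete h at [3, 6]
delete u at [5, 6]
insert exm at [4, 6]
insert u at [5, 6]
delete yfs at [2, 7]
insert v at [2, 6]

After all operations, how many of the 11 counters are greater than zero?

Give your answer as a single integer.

Step 1: insert r at [2, 10] -> counters=[0,0,1,0,0,0,0,0,0,0,1]
Step 2: insert pnv at [4, 5] -> counters=[0,0,1,0,1,1,0,0,0,0,1]
Step 3: insert yfs at [2, 7] -> counters=[0,0,2,0,1,1,0,1,0,0,1]
Step 4: insert u at [5, 6] -> counters=[0,0,2,0,1,2,1,1,0,0,1]
Step 5: insert exm at [4, 6] -> counters=[0,0,2,0,2,2,2,1,0,0,1]
Step 6: insert h at [3, 6] -> counters=[0,0,2,1,2,2,3,1,0,0,1]
Step 7: insert kjt at [3, 6] -> counters=[0,0,2,2,2,2,4,1,0,0,1]
Step 8: insert v at [2, 6] -> counters=[0,0,3,2,2,2,5,1,0,0,1]
Step 9: insert h at [3, 6] -> counters=[0,0,3,3,2,2,6,1,0,0,1]
Step 10: insert kjt at [3, 6] -> counters=[0,0,3,4,2,2,7,1,0,0,1]
Step 11: delete exm at [4, 6] -> counters=[0,0,3,4,1,2,6,1,0,0,1]
Step 12: delete v at [2, 6] -> counters=[0,0,2,4,1,2,5,1,0,0,1]
Step 13: delete r at [2, 10] -> counters=[0,0,1,4,1,2,5,1,0,0,0]
Step 14: insert r at [2, 10] -> counters=[0,0,2,4,1,2,5,1,0,0,1]
Step 15: insert u at [5, 6] -> counters=[0,0,2,4,1,3,6,1,0,0,1]
Step 16: insert r at [2, 10] -> counters=[0,0,3,4,1,3,6,1,0,0,2]
Step 17: insert r at [2, 10] -> counters=[0,0,4,4,1,3,6,1,0,0,3]
Step 18: insert v at [2, 6] -> counters=[0,0,5,4,1,3,7,1,0,0,3]
Step 19: delete h at [3, 6] -> counters=[0,0,5,3,1,3,6,1,0,0,3]
Step 20: delete u at [5, 6] -> counters=[0,0,5,3,1,2,5,1,0,0,3]
Step 21: insert exm at [4, 6] -> counters=[0,0,5,3,2,2,6,1,0,0,3]
Step 22: insert u at [5, 6] -> counters=[0,0,5,3,2,3,7,1,0,0,3]
Step 23: delete yfs at [2, 7] -> counters=[0,0,4,3,2,3,7,0,0,0,3]
Step 24: insert v at [2, 6] -> counters=[0,0,5,3,2,3,8,0,0,0,3]
Final counters=[0,0,5,3,2,3,8,0,0,0,3] -> 6 nonzero

Answer: 6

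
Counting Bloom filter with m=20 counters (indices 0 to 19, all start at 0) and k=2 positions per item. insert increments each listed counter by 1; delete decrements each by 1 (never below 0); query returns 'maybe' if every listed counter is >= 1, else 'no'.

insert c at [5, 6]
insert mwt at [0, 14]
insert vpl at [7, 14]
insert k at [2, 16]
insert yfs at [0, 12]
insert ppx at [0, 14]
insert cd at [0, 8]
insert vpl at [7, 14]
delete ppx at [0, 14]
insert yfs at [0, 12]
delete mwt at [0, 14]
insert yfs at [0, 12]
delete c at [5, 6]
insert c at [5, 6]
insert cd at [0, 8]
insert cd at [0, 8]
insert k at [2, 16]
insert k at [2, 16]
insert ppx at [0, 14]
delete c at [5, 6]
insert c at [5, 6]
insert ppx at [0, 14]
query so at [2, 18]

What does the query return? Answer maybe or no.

Step 1: insert c at [5, 6] -> counters=[0,0,0,0,0,1,1,0,0,0,0,0,0,0,0,0,0,0,0,0]
Step 2: insert mwt at [0, 14] -> counters=[1,0,0,0,0,1,1,0,0,0,0,0,0,0,1,0,0,0,0,0]
Step 3: insert vpl at [7, 14] -> counters=[1,0,0,0,0,1,1,1,0,0,0,0,0,0,2,0,0,0,0,0]
Step 4: insert k at [2, 16] -> counters=[1,0,1,0,0,1,1,1,0,0,0,0,0,0,2,0,1,0,0,0]
Step 5: insert yfs at [0, 12] -> counters=[2,0,1,0,0,1,1,1,0,0,0,0,1,0,2,0,1,0,0,0]
Step 6: insert ppx at [0, 14] -> counters=[3,0,1,0,0,1,1,1,0,0,0,0,1,0,3,0,1,0,0,0]
Step 7: insert cd at [0, 8] -> counters=[4,0,1,0,0,1,1,1,1,0,0,0,1,0,3,0,1,0,0,0]
Step 8: insert vpl at [7, 14] -> counters=[4,0,1,0,0,1,1,2,1,0,0,0,1,0,4,0,1,0,0,0]
Step 9: delete ppx at [0, 14] -> counters=[3,0,1,0,0,1,1,2,1,0,0,0,1,0,3,0,1,0,0,0]
Step 10: insert yfs at [0, 12] -> counters=[4,0,1,0,0,1,1,2,1,0,0,0,2,0,3,0,1,0,0,0]
Step 11: delete mwt at [0, 14] -> counters=[3,0,1,0,0,1,1,2,1,0,0,0,2,0,2,0,1,0,0,0]
Step 12: insert yfs at [0, 12] -> counters=[4,0,1,0,0,1,1,2,1,0,0,0,3,0,2,0,1,0,0,0]
Step 13: delete c at [5, 6] -> counters=[4,0,1,0,0,0,0,2,1,0,0,0,3,0,2,0,1,0,0,0]
Step 14: insert c at [5, 6] -> counters=[4,0,1,0,0,1,1,2,1,0,0,0,3,0,2,0,1,0,0,0]
Step 15: insert cd at [0, 8] -> counters=[5,0,1,0,0,1,1,2,2,0,0,0,3,0,2,0,1,0,0,0]
Step 16: insert cd at [0, 8] -> counters=[6,0,1,0,0,1,1,2,3,0,0,0,3,0,2,0,1,0,0,0]
Step 17: insert k at [2, 16] -> counters=[6,0,2,0,0,1,1,2,3,0,0,0,3,0,2,0,2,0,0,0]
Step 18: insert k at [2, 16] -> counters=[6,0,3,0,0,1,1,2,3,0,0,0,3,0,2,0,3,0,0,0]
Step 19: insert ppx at [0, 14] -> counters=[7,0,3,0,0,1,1,2,3,0,0,0,3,0,3,0,3,0,0,0]
Step 20: delete c at [5, 6] -> counters=[7,0,3,0,0,0,0,2,3,0,0,0,3,0,3,0,3,0,0,0]
Step 21: insert c at [5, 6] -> counters=[7,0,3,0,0,1,1,2,3,0,0,0,3,0,3,0,3,0,0,0]
Step 22: insert ppx at [0, 14] -> counters=[8,0,3,0,0,1,1,2,3,0,0,0,3,0,4,0,3,0,0,0]
Query so: check counters[2]=3 counters[18]=0 -> no

Answer: no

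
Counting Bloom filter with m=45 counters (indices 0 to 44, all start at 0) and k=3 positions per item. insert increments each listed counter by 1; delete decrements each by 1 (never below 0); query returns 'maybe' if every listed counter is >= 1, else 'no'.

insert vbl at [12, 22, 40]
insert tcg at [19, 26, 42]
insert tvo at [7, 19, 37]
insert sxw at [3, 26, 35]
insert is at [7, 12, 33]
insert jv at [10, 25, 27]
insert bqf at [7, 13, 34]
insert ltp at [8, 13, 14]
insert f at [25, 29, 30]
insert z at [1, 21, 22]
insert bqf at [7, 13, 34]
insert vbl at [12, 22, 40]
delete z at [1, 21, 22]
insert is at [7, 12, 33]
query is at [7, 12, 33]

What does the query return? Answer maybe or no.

Step 1: insert vbl at [12, 22, 40] -> counters=[0,0,0,0,0,0,0,0,0,0,0,0,1,0,0,0,0,0,0,0,0,0,1,0,0,0,0,0,0,0,0,0,0,0,0,0,0,0,0,0,1,0,0,0,0]
Step 2: insert tcg at [19, 26, 42] -> counters=[0,0,0,0,0,0,0,0,0,0,0,0,1,0,0,0,0,0,0,1,0,0,1,0,0,0,1,0,0,0,0,0,0,0,0,0,0,0,0,0,1,0,1,0,0]
Step 3: insert tvo at [7, 19, 37] -> counters=[0,0,0,0,0,0,0,1,0,0,0,0,1,0,0,0,0,0,0,2,0,0,1,0,0,0,1,0,0,0,0,0,0,0,0,0,0,1,0,0,1,0,1,0,0]
Step 4: insert sxw at [3, 26, 35] -> counters=[0,0,0,1,0,0,0,1,0,0,0,0,1,0,0,0,0,0,0,2,0,0,1,0,0,0,2,0,0,0,0,0,0,0,0,1,0,1,0,0,1,0,1,0,0]
Step 5: insert is at [7, 12, 33] -> counters=[0,0,0,1,0,0,0,2,0,0,0,0,2,0,0,0,0,0,0,2,0,0,1,0,0,0,2,0,0,0,0,0,0,1,0,1,0,1,0,0,1,0,1,0,0]
Step 6: insert jv at [10, 25, 27] -> counters=[0,0,0,1,0,0,0,2,0,0,1,0,2,0,0,0,0,0,0,2,0,0,1,0,0,1,2,1,0,0,0,0,0,1,0,1,0,1,0,0,1,0,1,0,0]
Step 7: insert bqf at [7, 13, 34] -> counters=[0,0,0,1,0,0,0,3,0,0,1,0,2,1,0,0,0,0,0,2,0,0,1,0,0,1,2,1,0,0,0,0,0,1,1,1,0,1,0,0,1,0,1,0,0]
Step 8: insert ltp at [8, 13, 14] -> counters=[0,0,0,1,0,0,0,3,1,0,1,0,2,2,1,0,0,0,0,2,0,0,1,0,0,1,2,1,0,0,0,0,0,1,1,1,0,1,0,0,1,0,1,0,0]
Step 9: insert f at [25, 29, 30] -> counters=[0,0,0,1,0,0,0,3,1,0,1,0,2,2,1,0,0,0,0,2,0,0,1,0,0,2,2,1,0,1,1,0,0,1,1,1,0,1,0,0,1,0,1,0,0]
Step 10: insert z at [1, 21, 22] -> counters=[0,1,0,1,0,0,0,3,1,0,1,0,2,2,1,0,0,0,0,2,0,1,2,0,0,2,2,1,0,1,1,0,0,1,1,1,0,1,0,0,1,0,1,0,0]
Step 11: insert bqf at [7, 13, 34] -> counters=[0,1,0,1,0,0,0,4,1,0,1,0,2,3,1,0,0,0,0,2,0,1,2,0,0,2,2,1,0,1,1,0,0,1,2,1,0,1,0,0,1,0,1,0,0]
Step 12: insert vbl at [12, 22, 40] -> counters=[0,1,0,1,0,0,0,4,1,0,1,0,3,3,1,0,0,0,0,2,0,1,3,0,0,2,2,1,0,1,1,0,0,1,2,1,0,1,0,0,2,0,1,0,0]
Step 13: delete z at [1, 21, 22] -> counters=[0,0,0,1,0,0,0,4,1,0,1,0,3,3,1,0,0,0,0,2,0,0,2,0,0,2,2,1,0,1,1,0,0,1,2,1,0,1,0,0,2,0,1,0,0]
Step 14: insert is at [7, 12, 33] -> counters=[0,0,0,1,0,0,0,5,1,0,1,0,4,3,1,0,0,0,0,2,0,0,2,0,0,2,2,1,0,1,1,0,0,2,2,1,0,1,0,0,2,0,1,0,0]
Query is: check counters[7]=5 counters[12]=4 counters[33]=2 -> maybe

Answer: maybe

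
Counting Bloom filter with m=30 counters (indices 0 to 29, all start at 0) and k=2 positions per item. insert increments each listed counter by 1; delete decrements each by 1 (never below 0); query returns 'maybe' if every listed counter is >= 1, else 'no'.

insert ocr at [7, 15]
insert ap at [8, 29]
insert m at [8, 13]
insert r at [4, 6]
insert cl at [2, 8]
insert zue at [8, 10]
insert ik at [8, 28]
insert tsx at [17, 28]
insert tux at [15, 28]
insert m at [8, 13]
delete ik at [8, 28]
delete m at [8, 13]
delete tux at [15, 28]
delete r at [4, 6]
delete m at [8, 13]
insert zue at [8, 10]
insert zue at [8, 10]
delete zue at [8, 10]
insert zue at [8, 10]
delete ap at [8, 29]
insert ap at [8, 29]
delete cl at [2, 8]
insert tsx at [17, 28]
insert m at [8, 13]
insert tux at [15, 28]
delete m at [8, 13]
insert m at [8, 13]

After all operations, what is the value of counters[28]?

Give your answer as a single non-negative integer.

Answer: 3

Derivation:
Step 1: insert ocr at [7, 15] -> counters=[0,0,0,0,0,0,0,1,0,0,0,0,0,0,0,1,0,0,0,0,0,0,0,0,0,0,0,0,0,0]
Step 2: insert ap at [8, 29] -> counters=[0,0,0,0,0,0,0,1,1,0,0,0,0,0,0,1,0,0,0,0,0,0,0,0,0,0,0,0,0,1]
Step 3: insert m at [8, 13] -> counters=[0,0,0,0,0,0,0,1,2,0,0,0,0,1,0,1,0,0,0,0,0,0,0,0,0,0,0,0,0,1]
Step 4: insert r at [4, 6] -> counters=[0,0,0,0,1,0,1,1,2,0,0,0,0,1,0,1,0,0,0,0,0,0,0,0,0,0,0,0,0,1]
Step 5: insert cl at [2, 8] -> counters=[0,0,1,0,1,0,1,1,3,0,0,0,0,1,0,1,0,0,0,0,0,0,0,0,0,0,0,0,0,1]
Step 6: insert zue at [8, 10] -> counters=[0,0,1,0,1,0,1,1,4,0,1,0,0,1,0,1,0,0,0,0,0,0,0,0,0,0,0,0,0,1]
Step 7: insert ik at [8, 28] -> counters=[0,0,1,0,1,0,1,1,5,0,1,0,0,1,0,1,0,0,0,0,0,0,0,0,0,0,0,0,1,1]
Step 8: insert tsx at [17, 28] -> counters=[0,0,1,0,1,0,1,1,5,0,1,0,0,1,0,1,0,1,0,0,0,0,0,0,0,0,0,0,2,1]
Step 9: insert tux at [15, 28] -> counters=[0,0,1,0,1,0,1,1,5,0,1,0,0,1,0,2,0,1,0,0,0,0,0,0,0,0,0,0,3,1]
Step 10: insert m at [8, 13] -> counters=[0,0,1,0,1,0,1,1,6,0,1,0,0,2,0,2,0,1,0,0,0,0,0,0,0,0,0,0,3,1]
Step 11: delete ik at [8, 28] -> counters=[0,0,1,0,1,0,1,1,5,0,1,0,0,2,0,2,0,1,0,0,0,0,0,0,0,0,0,0,2,1]
Step 12: delete m at [8, 13] -> counters=[0,0,1,0,1,0,1,1,4,0,1,0,0,1,0,2,0,1,0,0,0,0,0,0,0,0,0,0,2,1]
Step 13: delete tux at [15, 28] -> counters=[0,0,1,0,1,0,1,1,4,0,1,0,0,1,0,1,0,1,0,0,0,0,0,0,0,0,0,0,1,1]
Step 14: delete r at [4, 6] -> counters=[0,0,1,0,0,0,0,1,4,0,1,0,0,1,0,1,0,1,0,0,0,0,0,0,0,0,0,0,1,1]
Step 15: delete m at [8, 13] -> counters=[0,0,1,0,0,0,0,1,3,0,1,0,0,0,0,1,0,1,0,0,0,0,0,0,0,0,0,0,1,1]
Step 16: insert zue at [8, 10] -> counters=[0,0,1,0,0,0,0,1,4,0,2,0,0,0,0,1,0,1,0,0,0,0,0,0,0,0,0,0,1,1]
Step 17: insert zue at [8, 10] -> counters=[0,0,1,0,0,0,0,1,5,0,3,0,0,0,0,1,0,1,0,0,0,0,0,0,0,0,0,0,1,1]
Step 18: delete zue at [8, 10] -> counters=[0,0,1,0,0,0,0,1,4,0,2,0,0,0,0,1,0,1,0,0,0,0,0,0,0,0,0,0,1,1]
Step 19: insert zue at [8, 10] -> counters=[0,0,1,0,0,0,0,1,5,0,3,0,0,0,0,1,0,1,0,0,0,0,0,0,0,0,0,0,1,1]
Step 20: delete ap at [8, 29] -> counters=[0,0,1,0,0,0,0,1,4,0,3,0,0,0,0,1,0,1,0,0,0,0,0,0,0,0,0,0,1,0]
Step 21: insert ap at [8, 29] -> counters=[0,0,1,0,0,0,0,1,5,0,3,0,0,0,0,1,0,1,0,0,0,0,0,0,0,0,0,0,1,1]
Step 22: delete cl at [2, 8] -> counters=[0,0,0,0,0,0,0,1,4,0,3,0,0,0,0,1,0,1,0,0,0,0,0,0,0,0,0,0,1,1]
Step 23: insert tsx at [17, 28] -> counters=[0,0,0,0,0,0,0,1,4,0,3,0,0,0,0,1,0,2,0,0,0,0,0,0,0,0,0,0,2,1]
Step 24: insert m at [8, 13] -> counters=[0,0,0,0,0,0,0,1,5,0,3,0,0,1,0,1,0,2,0,0,0,0,0,0,0,0,0,0,2,1]
Step 25: insert tux at [15, 28] -> counters=[0,0,0,0,0,0,0,1,5,0,3,0,0,1,0,2,0,2,0,0,0,0,0,0,0,0,0,0,3,1]
Step 26: delete m at [8, 13] -> counters=[0,0,0,0,0,0,0,1,4,0,3,0,0,0,0,2,0,2,0,0,0,0,0,0,0,0,0,0,3,1]
Step 27: insert m at [8, 13] -> counters=[0,0,0,0,0,0,0,1,5,0,3,0,0,1,0,2,0,2,0,0,0,0,0,0,0,0,0,0,3,1]
Final counters=[0,0,0,0,0,0,0,1,5,0,3,0,0,1,0,2,0,2,0,0,0,0,0,0,0,0,0,0,3,1] -> counters[28]=3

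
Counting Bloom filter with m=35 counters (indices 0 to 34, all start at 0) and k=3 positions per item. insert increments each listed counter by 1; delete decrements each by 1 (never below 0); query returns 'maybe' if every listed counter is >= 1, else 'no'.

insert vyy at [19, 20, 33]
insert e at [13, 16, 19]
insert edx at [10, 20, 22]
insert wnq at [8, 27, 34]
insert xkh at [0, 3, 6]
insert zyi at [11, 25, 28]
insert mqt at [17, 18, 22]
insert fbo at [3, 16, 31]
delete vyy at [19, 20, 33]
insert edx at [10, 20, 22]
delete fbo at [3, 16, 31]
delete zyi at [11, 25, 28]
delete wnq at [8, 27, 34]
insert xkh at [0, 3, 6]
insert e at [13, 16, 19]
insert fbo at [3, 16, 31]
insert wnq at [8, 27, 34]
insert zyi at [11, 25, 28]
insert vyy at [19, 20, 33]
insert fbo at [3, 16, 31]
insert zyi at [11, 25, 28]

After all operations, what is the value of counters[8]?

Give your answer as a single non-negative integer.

Answer: 1

Derivation:
Step 1: insert vyy at [19, 20, 33] -> counters=[0,0,0,0,0,0,0,0,0,0,0,0,0,0,0,0,0,0,0,1,1,0,0,0,0,0,0,0,0,0,0,0,0,1,0]
Step 2: insert e at [13, 16, 19] -> counters=[0,0,0,0,0,0,0,0,0,0,0,0,0,1,0,0,1,0,0,2,1,0,0,0,0,0,0,0,0,0,0,0,0,1,0]
Step 3: insert edx at [10, 20, 22] -> counters=[0,0,0,0,0,0,0,0,0,0,1,0,0,1,0,0,1,0,0,2,2,0,1,0,0,0,0,0,0,0,0,0,0,1,0]
Step 4: insert wnq at [8, 27, 34] -> counters=[0,0,0,0,0,0,0,0,1,0,1,0,0,1,0,0,1,0,0,2,2,0,1,0,0,0,0,1,0,0,0,0,0,1,1]
Step 5: insert xkh at [0, 3, 6] -> counters=[1,0,0,1,0,0,1,0,1,0,1,0,0,1,0,0,1,0,0,2,2,0,1,0,0,0,0,1,0,0,0,0,0,1,1]
Step 6: insert zyi at [11, 25, 28] -> counters=[1,0,0,1,0,0,1,0,1,0,1,1,0,1,0,0,1,0,0,2,2,0,1,0,0,1,0,1,1,0,0,0,0,1,1]
Step 7: insert mqt at [17, 18, 22] -> counters=[1,0,0,1,0,0,1,0,1,0,1,1,0,1,0,0,1,1,1,2,2,0,2,0,0,1,0,1,1,0,0,0,0,1,1]
Step 8: insert fbo at [3, 16, 31] -> counters=[1,0,0,2,0,0,1,0,1,0,1,1,0,1,0,0,2,1,1,2,2,0,2,0,0,1,0,1,1,0,0,1,0,1,1]
Step 9: delete vyy at [19, 20, 33] -> counters=[1,0,0,2,0,0,1,0,1,0,1,1,0,1,0,0,2,1,1,1,1,0,2,0,0,1,0,1,1,0,0,1,0,0,1]
Step 10: insert edx at [10, 20, 22] -> counters=[1,0,0,2,0,0,1,0,1,0,2,1,0,1,0,0,2,1,1,1,2,0,3,0,0,1,0,1,1,0,0,1,0,0,1]
Step 11: delete fbo at [3, 16, 31] -> counters=[1,0,0,1,0,0,1,0,1,0,2,1,0,1,0,0,1,1,1,1,2,0,3,0,0,1,0,1,1,0,0,0,0,0,1]
Step 12: delete zyi at [11, 25, 28] -> counters=[1,0,0,1,0,0,1,0,1,0,2,0,0,1,0,0,1,1,1,1,2,0,3,0,0,0,0,1,0,0,0,0,0,0,1]
Step 13: delete wnq at [8, 27, 34] -> counters=[1,0,0,1,0,0,1,0,0,0,2,0,0,1,0,0,1,1,1,1,2,0,3,0,0,0,0,0,0,0,0,0,0,0,0]
Step 14: insert xkh at [0, 3, 6] -> counters=[2,0,0,2,0,0,2,0,0,0,2,0,0,1,0,0,1,1,1,1,2,0,3,0,0,0,0,0,0,0,0,0,0,0,0]
Step 15: insert e at [13, 16, 19] -> counters=[2,0,0,2,0,0,2,0,0,0,2,0,0,2,0,0,2,1,1,2,2,0,3,0,0,0,0,0,0,0,0,0,0,0,0]
Step 16: insert fbo at [3, 16, 31] -> counters=[2,0,0,3,0,0,2,0,0,0,2,0,0,2,0,0,3,1,1,2,2,0,3,0,0,0,0,0,0,0,0,1,0,0,0]
Step 17: insert wnq at [8, 27, 34] -> counters=[2,0,0,3,0,0,2,0,1,0,2,0,0,2,0,0,3,1,1,2,2,0,3,0,0,0,0,1,0,0,0,1,0,0,1]
Step 18: insert zyi at [11, 25, 28] -> counters=[2,0,0,3,0,0,2,0,1,0,2,1,0,2,0,0,3,1,1,2,2,0,3,0,0,1,0,1,1,0,0,1,0,0,1]
Step 19: insert vyy at [19, 20, 33] -> counters=[2,0,0,3,0,0,2,0,1,0,2,1,0,2,0,0,3,1,1,3,3,0,3,0,0,1,0,1,1,0,0,1,0,1,1]
Step 20: insert fbo at [3, 16, 31] -> counters=[2,0,0,4,0,0,2,0,1,0,2,1,0,2,0,0,4,1,1,3,3,0,3,0,0,1,0,1,1,0,0,2,0,1,1]
Step 21: insert zyi at [11, 25, 28] -> counters=[2,0,0,4,0,0,2,0,1,0,2,2,0,2,0,0,4,1,1,3,3,0,3,0,0,2,0,1,2,0,0,2,0,1,1]
Final counters=[2,0,0,4,0,0,2,0,1,0,2,2,0,2,0,0,4,1,1,3,3,0,3,0,0,2,0,1,2,0,0,2,0,1,1] -> counters[8]=1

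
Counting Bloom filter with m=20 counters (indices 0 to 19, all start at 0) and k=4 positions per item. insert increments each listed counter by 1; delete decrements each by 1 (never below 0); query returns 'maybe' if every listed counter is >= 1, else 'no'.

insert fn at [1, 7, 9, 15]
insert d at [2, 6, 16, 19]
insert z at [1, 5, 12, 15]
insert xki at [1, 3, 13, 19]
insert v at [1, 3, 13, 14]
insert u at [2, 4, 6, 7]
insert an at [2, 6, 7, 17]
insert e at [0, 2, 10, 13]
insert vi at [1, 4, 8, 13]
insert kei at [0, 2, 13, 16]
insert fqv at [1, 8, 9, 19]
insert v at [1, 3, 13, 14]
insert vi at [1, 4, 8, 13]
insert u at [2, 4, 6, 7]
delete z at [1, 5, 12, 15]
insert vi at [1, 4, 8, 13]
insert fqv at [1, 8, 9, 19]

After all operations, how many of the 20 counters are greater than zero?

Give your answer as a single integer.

Answer: 16

Derivation:
Step 1: insert fn at [1, 7, 9, 15] -> counters=[0,1,0,0,0,0,0,1,0,1,0,0,0,0,0,1,0,0,0,0]
Step 2: insert d at [2, 6, 16, 19] -> counters=[0,1,1,0,0,0,1,1,0,1,0,0,0,0,0,1,1,0,0,1]
Step 3: insert z at [1, 5, 12, 15] -> counters=[0,2,1,0,0,1,1,1,0,1,0,0,1,0,0,2,1,0,0,1]
Step 4: insert xki at [1, 3, 13, 19] -> counters=[0,3,1,1,0,1,1,1,0,1,0,0,1,1,0,2,1,0,0,2]
Step 5: insert v at [1, 3, 13, 14] -> counters=[0,4,1,2,0,1,1,1,0,1,0,0,1,2,1,2,1,0,0,2]
Step 6: insert u at [2, 4, 6, 7] -> counters=[0,4,2,2,1,1,2,2,0,1,0,0,1,2,1,2,1,0,0,2]
Step 7: insert an at [2, 6, 7, 17] -> counters=[0,4,3,2,1,1,3,3,0,1,0,0,1,2,1,2,1,1,0,2]
Step 8: insert e at [0, 2, 10, 13] -> counters=[1,4,4,2,1,1,3,3,0,1,1,0,1,3,1,2,1,1,0,2]
Step 9: insert vi at [1, 4, 8, 13] -> counters=[1,5,4,2,2,1,3,3,1,1,1,0,1,4,1,2,1,1,0,2]
Step 10: insert kei at [0, 2, 13, 16] -> counters=[2,5,5,2,2,1,3,3,1,1,1,0,1,5,1,2,2,1,0,2]
Step 11: insert fqv at [1, 8, 9, 19] -> counters=[2,6,5,2,2,1,3,3,2,2,1,0,1,5,1,2,2,1,0,3]
Step 12: insert v at [1, 3, 13, 14] -> counters=[2,7,5,3,2,1,3,3,2,2,1,0,1,6,2,2,2,1,0,3]
Step 13: insert vi at [1, 4, 8, 13] -> counters=[2,8,5,3,3,1,3,3,3,2,1,0,1,7,2,2,2,1,0,3]
Step 14: insert u at [2, 4, 6, 7] -> counters=[2,8,6,3,4,1,4,4,3,2,1,0,1,7,2,2,2,1,0,3]
Step 15: delete z at [1, 5, 12, 15] -> counters=[2,7,6,3,4,0,4,4,3,2,1,0,0,7,2,1,2,1,0,3]
Step 16: insert vi at [1, 4, 8, 13] -> counters=[2,8,6,3,5,0,4,4,4,2,1,0,0,8,2,1,2,1,0,3]
Step 17: insert fqv at [1, 8, 9, 19] -> counters=[2,9,6,3,5,0,4,4,5,3,1,0,0,8,2,1,2,1,0,4]
Final counters=[2,9,6,3,5,0,4,4,5,3,1,0,0,8,2,1,2,1,0,4] -> 16 nonzero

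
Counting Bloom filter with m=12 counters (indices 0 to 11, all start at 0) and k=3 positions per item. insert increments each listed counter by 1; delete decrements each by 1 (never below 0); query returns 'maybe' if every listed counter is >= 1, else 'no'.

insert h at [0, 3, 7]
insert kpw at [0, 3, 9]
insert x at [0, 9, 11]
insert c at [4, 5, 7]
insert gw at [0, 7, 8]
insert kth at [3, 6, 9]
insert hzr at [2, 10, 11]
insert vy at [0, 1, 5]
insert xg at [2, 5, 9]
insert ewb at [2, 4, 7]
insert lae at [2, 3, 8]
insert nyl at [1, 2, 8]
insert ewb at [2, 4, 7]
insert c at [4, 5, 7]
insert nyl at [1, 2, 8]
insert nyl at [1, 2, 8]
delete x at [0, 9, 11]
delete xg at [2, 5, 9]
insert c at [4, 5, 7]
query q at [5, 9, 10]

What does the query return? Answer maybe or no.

Step 1: insert h at [0, 3, 7] -> counters=[1,0,0,1,0,0,0,1,0,0,0,0]
Step 2: insert kpw at [0, 3, 9] -> counters=[2,0,0,2,0,0,0,1,0,1,0,0]
Step 3: insert x at [0, 9, 11] -> counters=[3,0,0,2,0,0,0,1,0,2,0,1]
Step 4: insert c at [4, 5, 7] -> counters=[3,0,0,2,1,1,0,2,0,2,0,1]
Step 5: insert gw at [0, 7, 8] -> counters=[4,0,0,2,1,1,0,3,1,2,0,1]
Step 6: insert kth at [3, 6, 9] -> counters=[4,0,0,3,1,1,1,3,1,3,0,1]
Step 7: insert hzr at [2, 10, 11] -> counters=[4,0,1,3,1,1,1,3,1,3,1,2]
Step 8: insert vy at [0, 1, 5] -> counters=[5,1,1,3,1,2,1,3,1,3,1,2]
Step 9: insert xg at [2, 5, 9] -> counters=[5,1,2,3,1,3,1,3,1,4,1,2]
Step 10: insert ewb at [2, 4, 7] -> counters=[5,1,3,3,2,3,1,4,1,4,1,2]
Step 11: insert lae at [2, 3, 8] -> counters=[5,1,4,4,2,3,1,4,2,4,1,2]
Step 12: insert nyl at [1, 2, 8] -> counters=[5,2,5,4,2,3,1,4,3,4,1,2]
Step 13: insert ewb at [2, 4, 7] -> counters=[5,2,6,4,3,3,1,5,3,4,1,2]
Step 14: insert c at [4, 5, 7] -> counters=[5,2,6,4,4,4,1,6,3,4,1,2]
Step 15: insert nyl at [1, 2, 8] -> counters=[5,3,7,4,4,4,1,6,4,4,1,2]
Step 16: insert nyl at [1, 2, 8] -> counters=[5,4,8,4,4,4,1,6,5,4,1,2]
Step 17: delete x at [0, 9, 11] -> counters=[4,4,8,4,4,4,1,6,5,3,1,1]
Step 18: delete xg at [2, 5, 9] -> counters=[4,4,7,4,4,3,1,6,5,2,1,1]
Step 19: insert c at [4, 5, 7] -> counters=[4,4,7,4,5,4,1,7,5,2,1,1]
Query q: check counters[5]=4 counters[9]=2 counters[10]=1 -> maybe

Answer: maybe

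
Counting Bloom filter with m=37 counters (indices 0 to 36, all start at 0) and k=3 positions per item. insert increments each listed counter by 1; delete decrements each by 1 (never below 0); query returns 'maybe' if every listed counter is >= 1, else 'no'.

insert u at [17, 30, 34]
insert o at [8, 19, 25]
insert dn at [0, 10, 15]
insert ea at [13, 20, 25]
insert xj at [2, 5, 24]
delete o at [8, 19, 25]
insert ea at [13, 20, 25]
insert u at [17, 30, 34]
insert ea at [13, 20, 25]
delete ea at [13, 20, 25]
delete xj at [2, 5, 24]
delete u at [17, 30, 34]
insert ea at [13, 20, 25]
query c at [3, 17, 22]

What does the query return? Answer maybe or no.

Step 1: insert u at [17, 30, 34] -> counters=[0,0,0,0,0,0,0,0,0,0,0,0,0,0,0,0,0,1,0,0,0,0,0,0,0,0,0,0,0,0,1,0,0,0,1,0,0]
Step 2: insert o at [8, 19, 25] -> counters=[0,0,0,0,0,0,0,0,1,0,0,0,0,0,0,0,0,1,0,1,0,0,0,0,0,1,0,0,0,0,1,0,0,0,1,0,0]
Step 3: insert dn at [0, 10, 15] -> counters=[1,0,0,0,0,0,0,0,1,0,1,0,0,0,0,1,0,1,0,1,0,0,0,0,0,1,0,0,0,0,1,0,0,0,1,0,0]
Step 4: insert ea at [13, 20, 25] -> counters=[1,0,0,0,0,0,0,0,1,0,1,0,0,1,0,1,0,1,0,1,1,0,0,0,0,2,0,0,0,0,1,0,0,0,1,0,0]
Step 5: insert xj at [2, 5, 24] -> counters=[1,0,1,0,0,1,0,0,1,0,1,0,0,1,0,1,0,1,0,1,1,0,0,0,1,2,0,0,0,0,1,0,0,0,1,0,0]
Step 6: delete o at [8, 19, 25] -> counters=[1,0,1,0,0,1,0,0,0,0,1,0,0,1,0,1,0,1,0,0,1,0,0,0,1,1,0,0,0,0,1,0,0,0,1,0,0]
Step 7: insert ea at [13, 20, 25] -> counters=[1,0,1,0,0,1,0,0,0,0,1,0,0,2,0,1,0,1,0,0,2,0,0,0,1,2,0,0,0,0,1,0,0,0,1,0,0]
Step 8: insert u at [17, 30, 34] -> counters=[1,0,1,0,0,1,0,0,0,0,1,0,0,2,0,1,0,2,0,0,2,0,0,0,1,2,0,0,0,0,2,0,0,0,2,0,0]
Step 9: insert ea at [13, 20, 25] -> counters=[1,0,1,0,0,1,0,0,0,0,1,0,0,3,0,1,0,2,0,0,3,0,0,0,1,3,0,0,0,0,2,0,0,0,2,0,0]
Step 10: delete ea at [13, 20, 25] -> counters=[1,0,1,0,0,1,0,0,0,0,1,0,0,2,0,1,0,2,0,0,2,0,0,0,1,2,0,0,0,0,2,0,0,0,2,0,0]
Step 11: delete xj at [2, 5, 24] -> counters=[1,0,0,0,0,0,0,0,0,0,1,0,0,2,0,1,0,2,0,0,2,0,0,0,0,2,0,0,0,0,2,0,0,0,2,0,0]
Step 12: delete u at [17, 30, 34] -> counters=[1,0,0,0,0,0,0,0,0,0,1,0,0,2,0,1,0,1,0,0,2,0,0,0,0,2,0,0,0,0,1,0,0,0,1,0,0]
Step 13: insert ea at [13, 20, 25] -> counters=[1,0,0,0,0,0,0,0,0,0,1,0,0,3,0,1,0,1,0,0,3,0,0,0,0,3,0,0,0,0,1,0,0,0,1,0,0]
Query c: check counters[3]=0 counters[17]=1 counters[22]=0 -> no

Answer: no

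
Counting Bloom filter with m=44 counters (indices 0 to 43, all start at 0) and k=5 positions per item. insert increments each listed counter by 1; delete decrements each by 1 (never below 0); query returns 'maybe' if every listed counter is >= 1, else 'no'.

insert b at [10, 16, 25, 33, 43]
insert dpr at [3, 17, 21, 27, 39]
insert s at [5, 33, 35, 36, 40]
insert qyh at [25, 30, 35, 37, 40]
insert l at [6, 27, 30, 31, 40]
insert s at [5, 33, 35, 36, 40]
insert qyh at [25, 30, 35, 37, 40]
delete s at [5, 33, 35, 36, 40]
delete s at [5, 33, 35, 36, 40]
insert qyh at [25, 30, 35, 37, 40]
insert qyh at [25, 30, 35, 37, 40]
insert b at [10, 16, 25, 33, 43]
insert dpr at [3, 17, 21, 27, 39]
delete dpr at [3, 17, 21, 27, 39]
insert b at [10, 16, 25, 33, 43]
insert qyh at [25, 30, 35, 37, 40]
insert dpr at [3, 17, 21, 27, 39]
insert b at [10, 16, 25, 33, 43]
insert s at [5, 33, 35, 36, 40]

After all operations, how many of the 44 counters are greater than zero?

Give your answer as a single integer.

Answer: 18

Derivation:
Step 1: insert b at [10, 16, 25, 33, 43] -> counters=[0,0,0,0,0,0,0,0,0,0,1,0,0,0,0,0,1,0,0,0,0,0,0,0,0,1,0,0,0,0,0,0,0,1,0,0,0,0,0,0,0,0,0,1]
Step 2: insert dpr at [3, 17, 21, 27, 39] -> counters=[0,0,0,1,0,0,0,0,0,0,1,0,0,0,0,0,1,1,0,0,0,1,0,0,0,1,0,1,0,0,0,0,0,1,0,0,0,0,0,1,0,0,0,1]
Step 3: insert s at [5, 33, 35, 36, 40] -> counters=[0,0,0,1,0,1,0,0,0,0,1,0,0,0,0,0,1,1,0,0,0,1,0,0,0,1,0,1,0,0,0,0,0,2,0,1,1,0,0,1,1,0,0,1]
Step 4: insert qyh at [25, 30, 35, 37, 40] -> counters=[0,0,0,1,0,1,0,0,0,0,1,0,0,0,0,0,1,1,0,0,0,1,0,0,0,2,0,1,0,0,1,0,0,2,0,2,1,1,0,1,2,0,0,1]
Step 5: insert l at [6, 27, 30, 31, 40] -> counters=[0,0,0,1,0,1,1,0,0,0,1,0,0,0,0,0,1,1,0,0,0,1,0,0,0,2,0,2,0,0,2,1,0,2,0,2,1,1,0,1,3,0,0,1]
Step 6: insert s at [5, 33, 35, 36, 40] -> counters=[0,0,0,1,0,2,1,0,0,0,1,0,0,0,0,0,1,1,0,0,0,1,0,0,0,2,0,2,0,0,2,1,0,3,0,3,2,1,0,1,4,0,0,1]
Step 7: insert qyh at [25, 30, 35, 37, 40] -> counters=[0,0,0,1,0,2,1,0,0,0,1,0,0,0,0,0,1,1,0,0,0,1,0,0,0,3,0,2,0,0,3,1,0,3,0,4,2,2,0,1,5,0,0,1]
Step 8: delete s at [5, 33, 35, 36, 40] -> counters=[0,0,0,1,0,1,1,0,0,0,1,0,0,0,0,0,1,1,0,0,0,1,0,0,0,3,0,2,0,0,3,1,0,2,0,3,1,2,0,1,4,0,0,1]
Step 9: delete s at [5, 33, 35, 36, 40] -> counters=[0,0,0,1,0,0,1,0,0,0,1,0,0,0,0,0,1,1,0,0,0,1,0,0,0,3,0,2,0,0,3,1,0,1,0,2,0,2,0,1,3,0,0,1]
Step 10: insert qyh at [25, 30, 35, 37, 40] -> counters=[0,0,0,1,0,0,1,0,0,0,1,0,0,0,0,0,1,1,0,0,0,1,0,0,0,4,0,2,0,0,4,1,0,1,0,3,0,3,0,1,4,0,0,1]
Step 11: insert qyh at [25, 30, 35, 37, 40] -> counters=[0,0,0,1,0,0,1,0,0,0,1,0,0,0,0,0,1,1,0,0,0,1,0,0,0,5,0,2,0,0,5,1,0,1,0,4,0,4,0,1,5,0,0,1]
Step 12: insert b at [10, 16, 25, 33, 43] -> counters=[0,0,0,1,0,0,1,0,0,0,2,0,0,0,0,0,2,1,0,0,0,1,0,0,0,6,0,2,0,0,5,1,0,2,0,4,0,4,0,1,5,0,0,2]
Step 13: insert dpr at [3, 17, 21, 27, 39] -> counters=[0,0,0,2,0,0,1,0,0,0,2,0,0,0,0,0,2,2,0,0,0,2,0,0,0,6,0,3,0,0,5,1,0,2,0,4,0,4,0,2,5,0,0,2]
Step 14: delete dpr at [3, 17, 21, 27, 39] -> counters=[0,0,0,1,0,0,1,0,0,0,2,0,0,0,0,0,2,1,0,0,0,1,0,0,0,6,0,2,0,0,5,1,0,2,0,4,0,4,0,1,5,0,0,2]
Step 15: insert b at [10, 16, 25, 33, 43] -> counters=[0,0,0,1,0,0,1,0,0,0,3,0,0,0,0,0,3,1,0,0,0,1,0,0,0,7,0,2,0,0,5,1,0,3,0,4,0,4,0,1,5,0,0,3]
Step 16: insert qyh at [25, 30, 35, 37, 40] -> counters=[0,0,0,1,0,0,1,0,0,0,3,0,0,0,0,0,3,1,0,0,0,1,0,0,0,8,0,2,0,0,6,1,0,3,0,5,0,5,0,1,6,0,0,3]
Step 17: insert dpr at [3, 17, 21, 27, 39] -> counters=[0,0,0,2,0,0,1,0,0,0,3,0,0,0,0,0,3,2,0,0,0,2,0,0,0,8,0,3,0,0,6,1,0,3,0,5,0,5,0,2,6,0,0,3]
Step 18: insert b at [10, 16, 25, 33, 43] -> counters=[0,0,0,2,0,0,1,0,0,0,4,0,0,0,0,0,4,2,0,0,0,2,0,0,0,9,0,3,0,0,6,1,0,4,0,5,0,5,0,2,6,0,0,4]
Step 19: insert s at [5, 33, 35, 36, 40] -> counters=[0,0,0,2,0,1,1,0,0,0,4,0,0,0,0,0,4,2,0,0,0,2,0,0,0,9,0,3,0,0,6,1,0,5,0,6,1,5,0,2,7,0,0,4]
Final counters=[0,0,0,2,0,1,1,0,0,0,4,0,0,0,0,0,4,2,0,0,0,2,0,0,0,9,0,3,0,0,6,1,0,5,0,6,1,5,0,2,7,0,0,4] -> 18 nonzero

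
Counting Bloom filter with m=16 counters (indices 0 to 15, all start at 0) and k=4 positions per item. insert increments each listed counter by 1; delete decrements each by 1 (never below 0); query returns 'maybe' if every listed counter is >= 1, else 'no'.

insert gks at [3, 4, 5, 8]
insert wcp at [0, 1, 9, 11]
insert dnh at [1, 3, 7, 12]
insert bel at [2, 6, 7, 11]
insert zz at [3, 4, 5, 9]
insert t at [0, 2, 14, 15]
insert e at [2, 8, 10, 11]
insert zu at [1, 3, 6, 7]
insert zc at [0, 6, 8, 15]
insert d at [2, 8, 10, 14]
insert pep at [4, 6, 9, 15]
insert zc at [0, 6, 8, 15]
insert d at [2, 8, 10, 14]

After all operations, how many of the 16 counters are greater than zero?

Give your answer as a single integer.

Step 1: insert gks at [3, 4, 5, 8] -> counters=[0,0,0,1,1,1,0,0,1,0,0,0,0,0,0,0]
Step 2: insert wcp at [0, 1, 9, 11] -> counters=[1,1,0,1,1,1,0,0,1,1,0,1,0,0,0,0]
Step 3: insert dnh at [1, 3, 7, 12] -> counters=[1,2,0,2,1,1,0,1,1,1,0,1,1,0,0,0]
Step 4: insert bel at [2, 6, 7, 11] -> counters=[1,2,1,2,1,1,1,2,1,1,0,2,1,0,0,0]
Step 5: insert zz at [3, 4, 5, 9] -> counters=[1,2,1,3,2,2,1,2,1,2,0,2,1,0,0,0]
Step 6: insert t at [0, 2, 14, 15] -> counters=[2,2,2,3,2,2,1,2,1,2,0,2,1,0,1,1]
Step 7: insert e at [2, 8, 10, 11] -> counters=[2,2,3,3,2,2,1,2,2,2,1,3,1,0,1,1]
Step 8: insert zu at [1, 3, 6, 7] -> counters=[2,3,3,4,2,2,2,3,2,2,1,3,1,0,1,1]
Step 9: insert zc at [0, 6, 8, 15] -> counters=[3,3,3,4,2,2,3,3,3,2,1,3,1,0,1,2]
Step 10: insert d at [2, 8, 10, 14] -> counters=[3,3,4,4,2,2,3,3,4,2,2,3,1,0,2,2]
Step 11: insert pep at [4, 6, 9, 15] -> counters=[3,3,4,4,3,2,4,3,4,3,2,3,1,0,2,3]
Step 12: insert zc at [0, 6, 8, 15] -> counters=[4,3,4,4,3,2,5,3,5,3,2,3,1,0,2,4]
Step 13: insert d at [2, 8, 10, 14] -> counters=[4,3,5,4,3,2,5,3,6,3,3,3,1,0,3,4]
Final counters=[4,3,5,4,3,2,5,3,6,3,3,3,1,0,3,4] -> 15 nonzero

Answer: 15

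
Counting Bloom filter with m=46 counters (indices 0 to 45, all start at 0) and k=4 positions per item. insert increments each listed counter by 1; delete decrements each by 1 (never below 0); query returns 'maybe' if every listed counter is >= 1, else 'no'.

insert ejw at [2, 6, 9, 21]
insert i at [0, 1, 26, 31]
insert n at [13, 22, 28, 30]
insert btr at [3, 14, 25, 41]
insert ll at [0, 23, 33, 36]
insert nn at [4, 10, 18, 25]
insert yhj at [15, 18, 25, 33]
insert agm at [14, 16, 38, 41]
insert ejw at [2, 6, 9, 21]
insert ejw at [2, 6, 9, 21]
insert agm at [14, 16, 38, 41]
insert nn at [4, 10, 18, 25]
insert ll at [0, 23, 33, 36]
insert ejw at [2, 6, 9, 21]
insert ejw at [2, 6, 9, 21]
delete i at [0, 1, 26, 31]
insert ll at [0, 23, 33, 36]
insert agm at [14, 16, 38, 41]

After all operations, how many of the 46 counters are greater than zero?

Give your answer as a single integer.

Step 1: insert ejw at [2, 6, 9, 21] -> counters=[0,0,1,0,0,0,1,0,0,1,0,0,0,0,0,0,0,0,0,0,0,1,0,0,0,0,0,0,0,0,0,0,0,0,0,0,0,0,0,0,0,0,0,0,0,0]
Step 2: insert i at [0, 1, 26, 31] -> counters=[1,1,1,0,0,0,1,0,0,1,0,0,0,0,0,0,0,0,0,0,0,1,0,0,0,0,1,0,0,0,0,1,0,0,0,0,0,0,0,0,0,0,0,0,0,0]
Step 3: insert n at [13, 22, 28, 30] -> counters=[1,1,1,0,0,0,1,0,0,1,0,0,0,1,0,0,0,0,0,0,0,1,1,0,0,0,1,0,1,0,1,1,0,0,0,0,0,0,0,0,0,0,0,0,0,0]
Step 4: insert btr at [3, 14, 25, 41] -> counters=[1,1,1,1,0,0,1,0,0,1,0,0,0,1,1,0,0,0,0,0,0,1,1,0,0,1,1,0,1,0,1,1,0,0,0,0,0,0,0,0,0,1,0,0,0,0]
Step 5: insert ll at [0, 23, 33, 36] -> counters=[2,1,1,1,0,0,1,0,0,1,0,0,0,1,1,0,0,0,0,0,0,1,1,1,0,1,1,0,1,0,1,1,0,1,0,0,1,0,0,0,0,1,0,0,0,0]
Step 6: insert nn at [4, 10, 18, 25] -> counters=[2,1,1,1,1,0,1,0,0,1,1,0,0,1,1,0,0,0,1,0,0,1,1,1,0,2,1,0,1,0,1,1,0,1,0,0,1,0,0,0,0,1,0,0,0,0]
Step 7: insert yhj at [15, 18, 25, 33] -> counters=[2,1,1,1,1,0,1,0,0,1,1,0,0,1,1,1,0,0,2,0,0,1,1,1,0,3,1,0,1,0,1,1,0,2,0,0,1,0,0,0,0,1,0,0,0,0]
Step 8: insert agm at [14, 16, 38, 41] -> counters=[2,1,1,1,1,0,1,0,0,1,1,0,0,1,2,1,1,0,2,0,0,1,1,1,0,3,1,0,1,0,1,1,0,2,0,0,1,0,1,0,0,2,0,0,0,0]
Step 9: insert ejw at [2, 6, 9, 21] -> counters=[2,1,2,1,1,0,2,0,0,2,1,0,0,1,2,1,1,0,2,0,0,2,1,1,0,3,1,0,1,0,1,1,0,2,0,0,1,0,1,0,0,2,0,0,0,0]
Step 10: insert ejw at [2, 6, 9, 21] -> counters=[2,1,3,1,1,0,3,0,0,3,1,0,0,1,2,1,1,0,2,0,0,3,1,1,0,3,1,0,1,0,1,1,0,2,0,0,1,0,1,0,0,2,0,0,0,0]
Step 11: insert agm at [14, 16, 38, 41] -> counters=[2,1,3,1,1,0,3,0,0,3,1,0,0,1,3,1,2,0,2,0,0,3,1,1,0,3,1,0,1,0,1,1,0,2,0,0,1,0,2,0,0,3,0,0,0,0]
Step 12: insert nn at [4, 10, 18, 25] -> counters=[2,1,3,1,2,0,3,0,0,3,2,0,0,1,3,1,2,0,3,0,0,3,1,1,0,4,1,0,1,0,1,1,0,2,0,0,1,0,2,0,0,3,0,0,0,0]
Step 13: insert ll at [0, 23, 33, 36] -> counters=[3,1,3,1,2,0,3,0,0,3,2,0,0,1,3,1,2,0,3,0,0,3,1,2,0,4,1,0,1,0,1,1,0,3,0,0,2,0,2,0,0,3,0,0,0,0]
Step 14: insert ejw at [2, 6, 9, 21] -> counters=[3,1,4,1,2,0,4,0,0,4,2,0,0,1,3,1,2,0,3,0,0,4,1,2,0,4,1,0,1,0,1,1,0,3,0,0,2,0,2,0,0,3,0,0,0,0]
Step 15: insert ejw at [2, 6, 9, 21] -> counters=[3,1,5,1,2,0,5,0,0,5,2,0,0,1,3,1,2,0,3,0,0,5,1,2,0,4,1,0,1,0,1,1,0,3,0,0,2,0,2,0,0,3,0,0,0,0]
Step 16: delete i at [0, 1, 26, 31] -> counters=[2,0,5,1,2,0,5,0,0,5,2,0,0,1,3,1,2,0,3,0,0,5,1,2,0,4,0,0,1,0,1,0,0,3,0,0,2,0,2,0,0,3,0,0,0,0]
Step 17: insert ll at [0, 23, 33, 36] -> counters=[3,0,5,1,2,0,5,0,0,5,2,0,0,1,3,1,2,0,3,0,0,5,1,3,0,4,0,0,1,0,1,0,0,4,0,0,3,0,2,0,0,3,0,0,0,0]
Step 18: insert agm at [14, 16, 38, 41] -> counters=[3,0,5,1,2,0,5,0,0,5,2,0,0,1,4,1,3,0,3,0,0,5,1,3,0,4,0,0,1,0,1,0,0,4,0,0,3,0,3,0,0,4,0,0,0,0]
Final counters=[3,0,5,1,2,0,5,0,0,5,2,0,0,1,4,1,3,0,3,0,0,5,1,3,0,4,0,0,1,0,1,0,0,4,0,0,3,0,3,0,0,4,0,0,0,0] -> 22 nonzero

Answer: 22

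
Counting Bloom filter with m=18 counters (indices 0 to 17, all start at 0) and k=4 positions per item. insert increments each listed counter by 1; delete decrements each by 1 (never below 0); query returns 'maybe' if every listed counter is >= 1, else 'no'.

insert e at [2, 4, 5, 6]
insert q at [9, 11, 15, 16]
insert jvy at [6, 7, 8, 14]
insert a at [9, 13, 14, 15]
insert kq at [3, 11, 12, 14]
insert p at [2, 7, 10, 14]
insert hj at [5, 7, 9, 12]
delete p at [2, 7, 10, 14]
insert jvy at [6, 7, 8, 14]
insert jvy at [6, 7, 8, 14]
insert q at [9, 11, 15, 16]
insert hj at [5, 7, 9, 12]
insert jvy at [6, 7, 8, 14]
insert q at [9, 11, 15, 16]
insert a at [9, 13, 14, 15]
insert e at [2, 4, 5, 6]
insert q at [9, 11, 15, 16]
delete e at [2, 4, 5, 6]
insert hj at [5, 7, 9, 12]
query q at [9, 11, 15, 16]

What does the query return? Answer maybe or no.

Answer: maybe

Derivation:
Step 1: insert e at [2, 4, 5, 6] -> counters=[0,0,1,0,1,1,1,0,0,0,0,0,0,0,0,0,0,0]
Step 2: insert q at [9, 11, 15, 16] -> counters=[0,0,1,0,1,1,1,0,0,1,0,1,0,0,0,1,1,0]
Step 3: insert jvy at [6, 7, 8, 14] -> counters=[0,0,1,0,1,1,2,1,1,1,0,1,0,0,1,1,1,0]
Step 4: insert a at [9, 13, 14, 15] -> counters=[0,0,1,0,1,1,2,1,1,2,0,1,0,1,2,2,1,0]
Step 5: insert kq at [3, 11, 12, 14] -> counters=[0,0,1,1,1,1,2,1,1,2,0,2,1,1,3,2,1,0]
Step 6: insert p at [2, 7, 10, 14] -> counters=[0,0,2,1,1,1,2,2,1,2,1,2,1,1,4,2,1,0]
Step 7: insert hj at [5, 7, 9, 12] -> counters=[0,0,2,1,1,2,2,3,1,3,1,2,2,1,4,2,1,0]
Step 8: delete p at [2, 7, 10, 14] -> counters=[0,0,1,1,1,2,2,2,1,3,0,2,2,1,3,2,1,0]
Step 9: insert jvy at [6, 7, 8, 14] -> counters=[0,0,1,1,1,2,3,3,2,3,0,2,2,1,4,2,1,0]
Step 10: insert jvy at [6, 7, 8, 14] -> counters=[0,0,1,1,1,2,4,4,3,3,0,2,2,1,5,2,1,0]
Step 11: insert q at [9, 11, 15, 16] -> counters=[0,0,1,1,1,2,4,4,3,4,0,3,2,1,5,3,2,0]
Step 12: insert hj at [5, 7, 9, 12] -> counters=[0,0,1,1,1,3,4,5,3,5,0,3,3,1,5,3,2,0]
Step 13: insert jvy at [6, 7, 8, 14] -> counters=[0,0,1,1,1,3,5,6,4,5,0,3,3,1,6,3,2,0]
Step 14: insert q at [9, 11, 15, 16] -> counters=[0,0,1,1,1,3,5,6,4,6,0,4,3,1,6,4,3,0]
Step 15: insert a at [9, 13, 14, 15] -> counters=[0,0,1,1,1,3,5,6,4,7,0,4,3,2,7,5,3,0]
Step 16: insert e at [2, 4, 5, 6] -> counters=[0,0,2,1,2,4,6,6,4,7,0,4,3,2,7,5,3,0]
Step 17: insert q at [9, 11, 15, 16] -> counters=[0,0,2,1,2,4,6,6,4,8,0,5,3,2,7,6,4,0]
Step 18: delete e at [2, 4, 5, 6] -> counters=[0,0,1,1,1,3,5,6,4,8,0,5,3,2,7,6,4,0]
Step 19: insert hj at [5, 7, 9, 12] -> counters=[0,0,1,1,1,4,5,7,4,9,0,5,4,2,7,6,4,0]
Query q: check counters[9]=9 counters[11]=5 counters[15]=6 counters[16]=4 -> maybe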